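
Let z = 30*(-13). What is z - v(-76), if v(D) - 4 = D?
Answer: -318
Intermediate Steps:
v(D) = 4 + D
z = -390
z - v(-76) = -390 - (4 - 76) = -390 - 1*(-72) = -390 + 72 = -318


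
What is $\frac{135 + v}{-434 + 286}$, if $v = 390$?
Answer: $- \frac{525}{148} \approx -3.5473$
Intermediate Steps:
$\frac{135 + v}{-434 + 286} = \frac{135 + 390}{-434 + 286} = \frac{525}{-148} = 525 \left(- \frac{1}{148}\right) = - \frac{525}{148}$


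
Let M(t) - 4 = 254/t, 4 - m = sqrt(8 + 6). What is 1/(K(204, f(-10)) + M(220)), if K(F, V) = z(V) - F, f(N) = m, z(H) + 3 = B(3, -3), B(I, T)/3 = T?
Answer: -110/23193 ≈ -0.0047428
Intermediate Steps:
B(I, T) = 3*T
z(H) = -12 (z(H) = -3 + 3*(-3) = -3 - 9 = -12)
m = 4 - sqrt(14) (m = 4 - sqrt(8 + 6) = 4 - sqrt(14) ≈ 0.25834)
f(N) = 4 - sqrt(14)
K(F, V) = -12 - F
M(t) = 4 + 254/t
1/(K(204, f(-10)) + M(220)) = 1/((-12 - 1*204) + (4 + 254/220)) = 1/((-12 - 204) + (4 + 254*(1/220))) = 1/(-216 + (4 + 127/110)) = 1/(-216 + 567/110) = 1/(-23193/110) = -110/23193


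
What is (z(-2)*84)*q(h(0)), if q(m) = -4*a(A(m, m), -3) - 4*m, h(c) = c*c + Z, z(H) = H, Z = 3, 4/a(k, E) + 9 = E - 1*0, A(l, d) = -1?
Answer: 1792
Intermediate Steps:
a(k, E) = 4/(-9 + E) (a(k, E) = 4/(-9 + (E - 1*0)) = 4/(-9 + (E + 0)) = 4/(-9 + E))
h(c) = 3 + c² (h(c) = c*c + 3 = c² + 3 = 3 + c²)
q(m) = 4/3 - 4*m (q(m) = -16/(-9 - 3) - 4*m = -16/(-12) - 4*m = -16*(-1)/12 - 4*m = -4*(-⅓) - 4*m = 4/3 - 4*m)
(z(-2)*84)*q(h(0)) = (-2*84)*(4/3 - 4*(3 + 0²)) = -168*(4/3 - 4*(3 + 0)) = -168*(4/3 - 4*3) = -168*(4/3 - 12) = -168*(-32/3) = 1792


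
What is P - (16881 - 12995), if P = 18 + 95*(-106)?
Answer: -13938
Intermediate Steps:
P = -10052 (P = 18 - 10070 = -10052)
P - (16881 - 12995) = -10052 - (16881 - 12995) = -10052 - 1*3886 = -10052 - 3886 = -13938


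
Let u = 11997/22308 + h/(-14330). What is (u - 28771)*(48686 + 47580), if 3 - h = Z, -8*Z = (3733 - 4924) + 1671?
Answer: -73781148653902487/26639470 ≈ -2.7696e+9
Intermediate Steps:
Z = -60 (Z = -((3733 - 4924) + 1671)/8 = -(-1191 + 1671)/8 = -⅛*480 = -60)
h = 63 (h = 3 - 1*(-60) = 3 + 60 = 63)
u = 28418601/53278940 (u = 11997/22308 + 63/(-14330) = 11997*(1/22308) + 63*(-1/14330) = 3999/7436 - 63/14330 = 28418601/53278940 ≈ 0.53339)
(u - 28771)*(48686 + 47580) = (28418601/53278940 - 28771)*(48686 + 47580) = -1532859964139/53278940*96266 = -73781148653902487/26639470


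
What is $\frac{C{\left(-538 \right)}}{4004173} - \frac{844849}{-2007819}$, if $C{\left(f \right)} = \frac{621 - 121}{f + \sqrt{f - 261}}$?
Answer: $\frac{57756985926403183}{137261969317294173} - \frac{500 i \sqrt{799}}{1162183184039} \approx 0.42078 - 1.2161 \cdot 10^{-8} i$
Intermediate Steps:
$C{\left(f \right)} = \frac{500}{f + \sqrt{-261 + f}}$
$\frac{C{\left(-538 \right)}}{4004173} - \frac{844849}{-2007819} = \frac{500 \frac{1}{-538 + \sqrt{-261 - 538}}}{4004173} - \frac{844849}{-2007819} = \frac{500}{-538 + \sqrt{-799}} \cdot \frac{1}{4004173} - - \frac{49697}{118107} = \frac{500}{-538 + i \sqrt{799}} \cdot \frac{1}{4004173} + \frac{49697}{118107} = \frac{500}{4004173 \left(-538 + i \sqrt{799}\right)} + \frac{49697}{118107} = \frac{49697}{118107} + \frac{500}{4004173 \left(-538 + i \sqrt{799}\right)}$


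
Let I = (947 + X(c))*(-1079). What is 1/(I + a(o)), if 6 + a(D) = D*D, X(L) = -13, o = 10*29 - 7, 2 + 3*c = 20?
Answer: -1/927703 ≈ -1.0779e-6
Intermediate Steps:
c = 6 (c = -2/3 + (1/3)*20 = -2/3 + 20/3 = 6)
o = 283 (o = 290 - 7 = 283)
I = -1007786 (I = (947 - 13)*(-1079) = 934*(-1079) = -1007786)
a(D) = -6 + D**2 (a(D) = -6 + D*D = -6 + D**2)
1/(I + a(o)) = 1/(-1007786 + (-6 + 283**2)) = 1/(-1007786 + (-6 + 80089)) = 1/(-1007786 + 80083) = 1/(-927703) = -1/927703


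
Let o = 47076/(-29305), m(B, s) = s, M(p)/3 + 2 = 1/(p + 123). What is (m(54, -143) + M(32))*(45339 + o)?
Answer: -30680315670348/4542275 ≈ -6.7544e+6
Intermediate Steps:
M(p) = -6 + 3/(123 + p) (M(p) = -6 + 3/(p + 123) = -6 + 3/(123 + p))
o = -47076/29305 (o = 47076*(-1/29305) = -47076/29305 ≈ -1.6064)
(m(54, -143) + M(32))*(45339 + o) = (-143 + 3*(-245 - 2*32)/(123 + 32))*(45339 - 47076/29305) = (-143 + 3*(-245 - 64)/155)*(1328612319/29305) = (-143 + 3*(1/155)*(-309))*(1328612319/29305) = (-143 - 927/155)*(1328612319/29305) = -23092/155*1328612319/29305 = -30680315670348/4542275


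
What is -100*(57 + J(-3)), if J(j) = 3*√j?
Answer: -5700 - 300*I*√3 ≈ -5700.0 - 519.62*I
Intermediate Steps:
-100*(57 + J(-3)) = -100*(57 + 3*√(-3)) = -100*(57 + 3*(I*√3)) = -100*(57 + 3*I*√3) = -5700 - 300*I*√3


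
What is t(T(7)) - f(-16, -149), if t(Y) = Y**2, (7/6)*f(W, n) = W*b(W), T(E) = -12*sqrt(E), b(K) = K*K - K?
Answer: 33168/7 ≈ 4738.3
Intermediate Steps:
b(K) = K**2 - K
f(W, n) = 6*W**2*(-1 + W)/7 (f(W, n) = 6*(W*(W*(-1 + W)))/7 = 6*(W**2*(-1 + W))/7 = 6*W**2*(-1 + W)/7)
t(T(7)) - f(-16, -149) = (-12*sqrt(7))**2 - 6*(-16)**2*(-1 - 16)/7 = 1008 - 6*256*(-17)/7 = 1008 - 1*(-26112/7) = 1008 + 26112/7 = 33168/7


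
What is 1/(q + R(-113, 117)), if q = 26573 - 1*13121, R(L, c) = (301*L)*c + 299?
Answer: -1/3965770 ≈ -2.5216e-7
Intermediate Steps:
R(L, c) = 299 + 301*L*c (R(L, c) = 301*L*c + 299 = 299 + 301*L*c)
q = 13452 (q = 26573 - 13121 = 13452)
1/(q + R(-113, 117)) = 1/(13452 + (299 + 301*(-113)*117)) = 1/(13452 + (299 - 3979521)) = 1/(13452 - 3979222) = 1/(-3965770) = -1/3965770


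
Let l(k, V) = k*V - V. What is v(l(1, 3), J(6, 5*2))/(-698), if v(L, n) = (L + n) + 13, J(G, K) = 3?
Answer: -8/349 ≈ -0.022923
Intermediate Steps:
l(k, V) = -V + V*k (l(k, V) = V*k - V = -V + V*k)
v(L, n) = 13 + L + n
v(l(1, 3), J(6, 5*2))/(-698) = (13 + 3*(-1 + 1) + 3)/(-698) = (13 + 3*0 + 3)*(-1/698) = (13 + 0 + 3)*(-1/698) = 16*(-1/698) = -8/349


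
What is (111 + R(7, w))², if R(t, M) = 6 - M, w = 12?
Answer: 11025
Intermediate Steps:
(111 + R(7, w))² = (111 + (6 - 1*12))² = (111 + (6 - 12))² = (111 - 6)² = 105² = 11025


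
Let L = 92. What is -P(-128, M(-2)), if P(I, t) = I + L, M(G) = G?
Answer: 36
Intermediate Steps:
P(I, t) = 92 + I (P(I, t) = I + 92 = 92 + I)
-P(-128, M(-2)) = -(92 - 128) = -1*(-36) = 36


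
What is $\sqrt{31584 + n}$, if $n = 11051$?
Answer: $\sqrt{42635} \approx 206.48$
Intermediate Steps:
$\sqrt{31584 + n} = \sqrt{31584 + 11051} = \sqrt{42635}$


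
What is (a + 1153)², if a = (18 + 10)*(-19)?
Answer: 385641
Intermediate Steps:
a = -532 (a = 28*(-19) = -532)
(a + 1153)² = (-532 + 1153)² = 621² = 385641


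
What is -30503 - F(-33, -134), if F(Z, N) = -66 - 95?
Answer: -30342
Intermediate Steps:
F(Z, N) = -161
-30503 - F(-33, -134) = -30503 - 1*(-161) = -30503 + 161 = -30342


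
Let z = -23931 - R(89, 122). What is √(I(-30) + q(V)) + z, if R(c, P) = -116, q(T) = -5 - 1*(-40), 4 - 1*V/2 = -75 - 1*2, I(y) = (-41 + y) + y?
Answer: -23815 + I*√66 ≈ -23815.0 + 8.124*I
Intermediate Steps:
I(y) = -41 + 2*y
V = 162 (V = 8 - 2*(-75 - 1*2) = 8 - 2*(-75 - 2) = 8 - 2*(-77) = 8 + 154 = 162)
q(T) = 35 (q(T) = -5 + 40 = 35)
z = -23815 (z = -23931 - 1*(-116) = -23931 + 116 = -23815)
√(I(-30) + q(V)) + z = √((-41 + 2*(-30)) + 35) - 23815 = √((-41 - 60) + 35) - 23815 = √(-101 + 35) - 23815 = √(-66) - 23815 = I*√66 - 23815 = -23815 + I*√66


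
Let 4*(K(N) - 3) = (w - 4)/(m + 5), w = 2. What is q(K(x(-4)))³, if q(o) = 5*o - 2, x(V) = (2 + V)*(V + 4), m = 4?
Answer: 12008989/5832 ≈ 2059.2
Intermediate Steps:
x(V) = (2 + V)*(4 + V)
K(N) = 53/18 (K(N) = 3 + ((2 - 4)/(4 + 5))/4 = 3 + (-2/9)/4 = 3 + (-2*⅑)/4 = 3 + (¼)*(-2/9) = 3 - 1/18 = 53/18)
q(o) = -2 + 5*o
q(K(x(-4)))³ = (-2 + 5*(53/18))³ = (-2 + 265/18)³ = (229/18)³ = 12008989/5832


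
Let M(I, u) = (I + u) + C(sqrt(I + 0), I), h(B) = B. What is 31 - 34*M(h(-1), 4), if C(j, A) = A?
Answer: -37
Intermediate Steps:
M(I, u) = u + 2*I (M(I, u) = (I + u) + I = u + 2*I)
31 - 34*M(h(-1), 4) = 31 - 34*(4 + 2*(-1)) = 31 - 34*(4 - 2) = 31 - 34*2 = 31 - 68 = -37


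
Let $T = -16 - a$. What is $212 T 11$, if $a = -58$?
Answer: $97944$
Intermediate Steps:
$T = 42$ ($T = -16 - -58 = -16 + 58 = 42$)
$212 T 11 = 212 \cdot 42 \cdot 11 = 8904 \cdot 11 = 97944$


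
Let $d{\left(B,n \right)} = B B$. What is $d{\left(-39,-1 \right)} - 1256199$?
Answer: $-1254678$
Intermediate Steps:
$d{\left(B,n \right)} = B^{2}$
$d{\left(-39,-1 \right)} - 1256199 = \left(-39\right)^{2} - 1256199 = 1521 - 1256199 = -1254678$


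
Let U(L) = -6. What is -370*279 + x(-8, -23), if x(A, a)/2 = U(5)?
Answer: -103242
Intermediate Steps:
x(A, a) = -12 (x(A, a) = 2*(-6) = -12)
-370*279 + x(-8, -23) = -370*279 - 12 = -103230 - 12 = -103242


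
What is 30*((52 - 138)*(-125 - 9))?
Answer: 345720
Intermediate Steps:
30*((52 - 138)*(-125 - 9)) = 30*(-86*(-134)) = 30*11524 = 345720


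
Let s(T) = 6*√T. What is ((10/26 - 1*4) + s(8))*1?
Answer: -47/13 + 12*√2 ≈ 13.355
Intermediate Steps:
((10/26 - 1*4) + s(8))*1 = ((10/26 - 1*4) + 6*√8)*1 = ((10*(1/26) - 4) + 6*(2*√2))*1 = ((5/13 - 4) + 12*√2)*1 = (-47/13 + 12*√2)*1 = -47/13 + 12*√2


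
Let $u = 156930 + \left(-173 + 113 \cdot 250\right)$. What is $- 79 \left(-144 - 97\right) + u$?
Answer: $204046$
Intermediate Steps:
$u = 185007$ ($u = 156930 + \left(-173 + 28250\right) = 156930 + 28077 = 185007$)
$- 79 \left(-144 - 97\right) + u = - 79 \left(-144 - 97\right) + 185007 = - 79 \left(-241\right) + 185007 = \left(-1\right) \left(-19039\right) + 185007 = 19039 + 185007 = 204046$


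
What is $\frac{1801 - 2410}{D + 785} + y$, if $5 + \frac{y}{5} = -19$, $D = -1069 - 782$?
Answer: $- \frac{127311}{1066} \approx -119.43$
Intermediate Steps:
$D = -1851$
$y = -120$ ($y = -25 + 5 \left(-19\right) = -25 - 95 = -120$)
$\frac{1801 - 2410}{D + 785} + y = \frac{1801 - 2410}{-1851 + 785} - 120 = - \frac{609}{-1066} - 120 = \left(-609\right) \left(- \frac{1}{1066}\right) - 120 = \frac{609}{1066} - 120 = - \frac{127311}{1066}$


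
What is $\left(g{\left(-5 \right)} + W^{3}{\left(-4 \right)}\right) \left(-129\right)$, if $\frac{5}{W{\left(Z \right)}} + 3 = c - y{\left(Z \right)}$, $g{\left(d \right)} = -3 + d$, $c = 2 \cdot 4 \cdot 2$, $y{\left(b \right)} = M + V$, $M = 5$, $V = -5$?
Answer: $\frac{2251179}{2197} \approx 1024.7$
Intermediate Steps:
$y{\left(b \right)} = 0$ ($y{\left(b \right)} = 5 - 5 = 0$)
$c = 16$ ($c = 8 \cdot 2 = 16$)
$W{\left(Z \right)} = \frac{5}{13}$ ($W{\left(Z \right)} = \frac{5}{-3 + \left(16 - 0\right)} = \frac{5}{-3 + \left(16 + 0\right)} = \frac{5}{-3 + 16} = \frac{5}{13}$)
$\left(g{\left(-5 \right)} + W^{3}{\left(-4 \right)}\right) \left(-129\right) = \left(\left(-3 - 5\right) + \left(\frac{5}{13}\right)^{3}\right) \left(-129\right) = \left(-8 + \frac{125}{2197}\right) \left(-129\right) = \left(- \frac{17451}{2197}\right) \left(-129\right) = \frac{2251179}{2197}$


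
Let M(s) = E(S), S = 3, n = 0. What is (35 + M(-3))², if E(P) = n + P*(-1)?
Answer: 1024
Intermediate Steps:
E(P) = -P (E(P) = 0 + P*(-1) = 0 - P = -P)
M(s) = -3 (M(s) = -1*3 = -3)
(35 + M(-3))² = (35 - 3)² = 32² = 1024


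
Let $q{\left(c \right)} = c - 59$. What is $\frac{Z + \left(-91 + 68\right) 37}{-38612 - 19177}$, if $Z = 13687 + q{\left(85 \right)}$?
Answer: $- \frac{12862}{57789} \approx -0.22257$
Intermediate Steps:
$q{\left(c \right)} = -59 + c$
$Z = 13713$ ($Z = 13687 + \left(-59 + 85\right) = 13687 + 26 = 13713$)
$\frac{Z + \left(-91 + 68\right) 37}{-38612 - 19177} = \frac{13713 + \left(-91 + 68\right) 37}{-38612 - 19177} = \frac{13713 - 851}{-57789} = \left(13713 - 851\right) \left(- \frac{1}{57789}\right) = 12862 \left(- \frac{1}{57789}\right) = - \frac{12862}{57789}$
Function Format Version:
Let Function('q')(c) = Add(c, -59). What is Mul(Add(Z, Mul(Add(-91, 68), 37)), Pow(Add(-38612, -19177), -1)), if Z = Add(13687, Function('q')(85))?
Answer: Rational(-12862, 57789) ≈ -0.22257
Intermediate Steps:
Function('q')(c) = Add(-59, c)
Z = 13713 (Z = Add(13687, Add(-59, 85)) = Add(13687, 26) = 13713)
Mul(Add(Z, Mul(Add(-91, 68), 37)), Pow(Add(-38612, -19177), -1)) = Mul(Add(13713, Mul(Add(-91, 68), 37)), Pow(Add(-38612, -19177), -1)) = Mul(Add(13713, Mul(-23, 37)), Pow(-57789, -1)) = Mul(Add(13713, -851), Rational(-1, 57789)) = Mul(12862, Rational(-1, 57789)) = Rational(-12862, 57789)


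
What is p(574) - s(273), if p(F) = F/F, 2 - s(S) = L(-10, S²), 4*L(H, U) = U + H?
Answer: 74515/4 ≈ 18629.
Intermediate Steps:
L(H, U) = H/4 + U/4 (L(H, U) = (U + H)/4 = (H + U)/4 = H/4 + U/4)
s(S) = 9/2 - S²/4 (s(S) = 2 - ((¼)*(-10) + S²/4) = 2 - (-5/2 + S²/4) = 2 + (5/2 - S²/4) = 9/2 - S²/4)
p(F) = 1
p(574) - s(273) = 1 - (9/2 - ¼*273²) = 1 - (9/2 - ¼*74529) = 1 - (9/2 - 74529/4) = 1 - 1*(-74511/4) = 1 + 74511/4 = 74515/4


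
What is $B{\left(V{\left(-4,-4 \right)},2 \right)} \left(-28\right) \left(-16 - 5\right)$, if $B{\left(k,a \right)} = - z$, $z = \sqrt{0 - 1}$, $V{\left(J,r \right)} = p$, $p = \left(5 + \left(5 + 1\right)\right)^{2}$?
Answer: $- 588 i \approx - 588.0 i$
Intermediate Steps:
$p = 121$ ($p = \left(5 + 6\right)^{2} = 11^{2} = 121$)
$V{\left(J,r \right)} = 121$
$z = i$ ($z = \sqrt{-1} = i \approx 1.0 i$)
$B{\left(k,a \right)} = - i$
$B{\left(V{\left(-4,-4 \right)},2 \right)} \left(-28\right) \left(-16 - 5\right) = - i \left(-28\right) \left(-16 - 5\right) = 28 i \left(-16 - 5\right) = 28 i \left(-21\right) = - 588 i$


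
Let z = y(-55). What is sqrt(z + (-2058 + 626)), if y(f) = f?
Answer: I*sqrt(1487) ≈ 38.562*I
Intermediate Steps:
z = -55
sqrt(z + (-2058 + 626)) = sqrt(-55 + (-2058 + 626)) = sqrt(-55 - 1432) = sqrt(-1487) = I*sqrt(1487)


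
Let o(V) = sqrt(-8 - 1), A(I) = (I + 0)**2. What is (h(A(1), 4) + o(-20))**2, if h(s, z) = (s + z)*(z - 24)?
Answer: 9991 - 600*I ≈ 9991.0 - 600.0*I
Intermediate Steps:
A(I) = I**2
h(s, z) = (-24 + z)*(s + z) (h(s, z) = (s + z)*(-24 + z) = (-24 + z)*(s + z))
o(V) = 3*I (o(V) = sqrt(-9) = 3*I)
(h(A(1), 4) + o(-20))**2 = ((4**2 - 24*1**2 - 24*4 + 1**2*4) + 3*I)**2 = ((16 - 24*1 - 96 + 1*4) + 3*I)**2 = ((16 - 24 - 96 + 4) + 3*I)**2 = (-100 + 3*I)**2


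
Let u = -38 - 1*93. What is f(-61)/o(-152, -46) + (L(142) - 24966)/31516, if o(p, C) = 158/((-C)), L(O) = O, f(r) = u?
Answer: -24229701/622441 ≈ -38.927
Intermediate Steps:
u = -131 (u = -38 - 93 = -131)
f(r) = -131
o(p, C) = -158/C (o(p, C) = 158*(-1/C) = -158/C)
f(-61)/o(-152, -46) + (L(142) - 24966)/31516 = -131/((-158/(-46))) + (142 - 24966)/31516 = -131/((-158*(-1/46))) - 24824*1/31516 = -131/79/23 - 6206/7879 = -131*23/79 - 6206/7879 = -3013/79 - 6206/7879 = -24229701/622441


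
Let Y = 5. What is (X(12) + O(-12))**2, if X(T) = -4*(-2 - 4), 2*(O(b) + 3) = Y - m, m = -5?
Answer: 676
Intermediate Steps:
O(b) = 2 (O(b) = -3 + (5 - 1*(-5))/2 = -3 + (5 + 5)/2 = -3 + (1/2)*10 = -3 + 5 = 2)
X(T) = 24 (X(T) = -4*(-6) = 24)
(X(12) + O(-12))**2 = (24 + 2)**2 = 26**2 = 676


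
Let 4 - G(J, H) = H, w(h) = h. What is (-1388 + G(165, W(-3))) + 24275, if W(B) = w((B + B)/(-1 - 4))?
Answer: 114449/5 ≈ 22890.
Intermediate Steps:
W(B) = -2*B/5 (W(B) = (B + B)/(-1 - 4) = (2*B)/(-5) = (2*B)*(-⅕) = -2*B/5)
G(J, H) = 4 - H
(-1388 + G(165, W(-3))) + 24275 = (-1388 + (4 - (-2)*(-3)/5)) + 24275 = (-1388 + (4 - 1*6/5)) + 24275 = (-1388 + (4 - 6/5)) + 24275 = (-1388 + 14/5) + 24275 = -6926/5 + 24275 = 114449/5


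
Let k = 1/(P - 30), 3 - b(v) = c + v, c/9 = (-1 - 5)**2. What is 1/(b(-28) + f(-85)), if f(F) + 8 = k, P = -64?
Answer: -94/28295 ≈ -0.0033221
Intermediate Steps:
c = 324 (c = 9*(-1 - 5)**2 = 9*(-6)**2 = 9*36 = 324)
b(v) = -321 - v (b(v) = 3 - (324 + v) = 3 + (-324 - v) = -321 - v)
k = -1/94 (k = 1/(-64 - 30) = 1/(-94) = -1/94 ≈ -0.010638)
f(F) = -753/94 (f(F) = -8 - 1/94 = -753/94)
1/(b(-28) + f(-85)) = 1/((-321 - 1*(-28)) - 753/94) = 1/((-321 + 28) - 753/94) = 1/(-293 - 753/94) = 1/(-28295/94) = -94/28295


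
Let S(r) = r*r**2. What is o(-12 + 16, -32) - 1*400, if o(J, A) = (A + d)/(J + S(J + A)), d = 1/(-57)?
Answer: -500412575/1251036 ≈ -400.00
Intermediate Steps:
S(r) = r**3
d = -1/57 ≈ -0.017544
o(J, A) = (-1/57 + A)/(J + (A + J)**3) (o(J, A) = (A - 1/57)/(J + (J + A)**3) = (-1/57 + A)/(J + (A + J)**3))
o(-12 + 16, -32) - 1*400 = (-1/57 - 32)/((-12 + 16) + (-32 + (-12 + 16))**3) - 1*400 = -1825/57/(4 + (-32 + 4)**3) - 400 = -1825/57/(4 + (-28)**3) - 400 = -1825/57/(4 - 21952) - 400 = -1825/57/(-21948) - 400 = -1/21948*(-1825/57) - 400 = 1825/1251036 - 400 = -500412575/1251036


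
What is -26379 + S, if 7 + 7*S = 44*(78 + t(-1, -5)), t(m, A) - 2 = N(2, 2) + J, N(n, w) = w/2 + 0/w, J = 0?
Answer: -181096/7 ≈ -25871.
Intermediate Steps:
N(n, w) = w/2 (N(n, w) = w*(½) + 0 = w/2 + 0 = w/2)
t(m, A) = 3 (t(m, A) = 2 + ((½)*2 + 0) = 2 + (1 + 0) = 2 + 1 = 3)
S = 3557/7 (S = -1 + (44*(78 + 3))/7 = -1 + (44*81)/7 = -1 + (⅐)*3564 = -1 + 3564/7 = 3557/7 ≈ 508.14)
-26379 + S = -26379 + 3557/7 = -181096/7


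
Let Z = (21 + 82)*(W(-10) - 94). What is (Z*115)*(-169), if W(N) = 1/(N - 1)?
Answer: 2071868175/11 ≈ 1.8835e+8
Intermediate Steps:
W(N) = 1/(-1 + N)
Z = -106605/11 (Z = (21 + 82)*(1/(-1 - 10) - 94) = 103*(1/(-11) - 94) = 103*(-1/11 - 94) = 103*(-1035/11) = -106605/11 ≈ -9691.4)
(Z*115)*(-169) = -106605/11*115*(-169) = -12259575/11*(-169) = 2071868175/11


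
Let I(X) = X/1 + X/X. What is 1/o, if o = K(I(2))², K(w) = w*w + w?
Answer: 1/144 ≈ 0.0069444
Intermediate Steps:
I(X) = 1 + X (I(X) = X*1 + 1 = X + 1 = 1 + X)
K(w) = w + w² (K(w) = w² + w = w + w²)
o = 144 (o = ((1 + 2)*(1 + (1 + 2)))² = (3*(1 + 3))² = (3*4)² = 12² = 144)
1/o = 1/144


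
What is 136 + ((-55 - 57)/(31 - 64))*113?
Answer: 17144/33 ≈ 519.52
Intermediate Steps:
136 + ((-55 - 57)/(31 - 64))*113 = 136 - 112/(-33)*113 = 136 - 112*(-1/33)*113 = 136 + (112/33)*113 = 136 + 12656/33 = 17144/33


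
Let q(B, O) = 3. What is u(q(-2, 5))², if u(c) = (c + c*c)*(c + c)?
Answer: 5184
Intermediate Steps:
u(c) = 2*c*(c + c²) (u(c) = (c + c²)*(2*c) = 2*c*(c + c²))
u(q(-2, 5))² = (2*3²*(1 + 3))² = (2*9*4)² = 72² = 5184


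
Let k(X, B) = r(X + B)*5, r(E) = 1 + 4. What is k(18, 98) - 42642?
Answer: -42617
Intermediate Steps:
r(E) = 5
k(X, B) = 25 (k(X, B) = 5*5 = 25)
k(18, 98) - 42642 = 25 - 42642 = -42617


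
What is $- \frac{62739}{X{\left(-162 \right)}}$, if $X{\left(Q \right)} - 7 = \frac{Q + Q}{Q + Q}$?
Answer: $- \frac{62739}{8} \approx -7842.4$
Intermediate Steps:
$X{\left(Q \right)} = 8$ ($X{\left(Q \right)} = 7 + \frac{Q + Q}{Q + Q} = 7 + \frac{2 Q}{2 Q} = 7 + 2 Q \frac{1}{2 Q} = 7 + 1 = 8$)
$- \frac{62739}{X{\left(-162 \right)}} = - \frac{62739}{8}$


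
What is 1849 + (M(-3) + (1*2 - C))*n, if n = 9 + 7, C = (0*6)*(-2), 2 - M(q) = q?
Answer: 1961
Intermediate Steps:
M(q) = 2 - q
C = 0 (C = 0*(-2) = 0)
n = 16
1849 + (M(-3) + (1*2 - C))*n = 1849 + ((2 - 1*(-3)) + (1*2 - 1*0))*16 = 1849 + ((2 + 3) + (2 + 0))*16 = 1849 + (5 + 2)*16 = 1849 + 7*16 = 1849 + 112 = 1961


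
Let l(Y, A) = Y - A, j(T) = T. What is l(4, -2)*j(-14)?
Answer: -84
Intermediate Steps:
l(4, -2)*j(-14) = (4 - 1*(-2))*(-14) = (4 + 2)*(-14) = 6*(-14) = -84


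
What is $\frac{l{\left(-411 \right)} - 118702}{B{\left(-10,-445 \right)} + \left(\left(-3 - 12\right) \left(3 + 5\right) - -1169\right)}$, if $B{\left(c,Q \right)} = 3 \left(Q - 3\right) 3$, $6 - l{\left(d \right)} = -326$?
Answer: $\frac{6230}{157} \approx 39.682$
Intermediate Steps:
$l{\left(d \right)} = 332$ ($l{\left(d \right)} = 6 - -326 = 6 + 326 = 332$)
$B{\left(c,Q \right)} = -27 + 9 Q$ ($B{\left(c,Q \right)} = 3 \left(-3 + Q\right) 3 = \left(-9 + 3 Q\right) 3 = -27 + 9 Q$)
$\frac{l{\left(-411 \right)} - 118702}{B{\left(-10,-445 \right)} + \left(\left(-3 - 12\right) \left(3 + 5\right) - -1169\right)} = \frac{332 - 118702}{\left(-27 + 9 \left(-445\right)\right) + \left(\left(-3 - 12\right) \left(3 + 5\right) - -1169\right)} = - \frac{118370}{\left(-27 - 4005\right) + \left(\left(-3 - 12\right) 8 + 1169\right)} = - \frac{118370}{-4032 + \left(\left(-15\right) 8 + 1169\right)} = - \frac{118370}{-4032 + \left(-120 + 1169\right)} = - \frac{118370}{-4032 + 1049} = - \frac{118370}{-2983} = \left(-118370\right) \left(- \frac{1}{2983}\right) = \frac{6230}{157}$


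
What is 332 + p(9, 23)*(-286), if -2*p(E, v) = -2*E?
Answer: -2242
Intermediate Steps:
p(E, v) = E (p(E, v) = -(-1)*E = E)
332 + p(9, 23)*(-286) = 332 + 9*(-286) = 332 - 2574 = -2242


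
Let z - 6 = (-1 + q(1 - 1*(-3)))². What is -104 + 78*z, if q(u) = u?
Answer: 1066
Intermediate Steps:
z = 15 (z = 6 + (-1 + (1 - 1*(-3)))² = 6 + (-1 + (1 + 3))² = 6 + (-1 + 4)² = 6 + 3² = 6 + 9 = 15)
-104 + 78*z = -104 + 78*15 = -104 + 1170 = 1066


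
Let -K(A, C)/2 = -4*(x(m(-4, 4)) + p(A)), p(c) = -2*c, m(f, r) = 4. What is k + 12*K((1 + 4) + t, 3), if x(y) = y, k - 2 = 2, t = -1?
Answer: -380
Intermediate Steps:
k = 4 (k = 2 + 2 = 4)
K(A, C) = 32 - 16*A (K(A, C) = -(-8)*(4 - 2*A) = -2*(-16 + 8*A) = 32 - 16*A)
k + 12*K((1 + 4) + t, 3) = 4 + 12*(32 - 16*((1 + 4) - 1)) = 4 + 12*(32 - 16*(5 - 1)) = 4 + 12*(32 - 16*4) = 4 + 12*(32 - 64) = 4 + 12*(-32) = 4 - 384 = -380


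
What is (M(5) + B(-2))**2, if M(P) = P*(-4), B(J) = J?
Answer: 484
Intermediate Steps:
M(P) = -4*P
(M(5) + B(-2))**2 = (-4*5 - 2)**2 = (-20 - 2)**2 = (-22)**2 = 484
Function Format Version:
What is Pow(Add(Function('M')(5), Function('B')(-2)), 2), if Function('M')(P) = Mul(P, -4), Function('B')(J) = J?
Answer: 484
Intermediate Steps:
Function('M')(P) = Mul(-4, P)
Pow(Add(Function('M')(5), Function('B')(-2)), 2) = Pow(Add(Mul(-4, 5), -2), 2) = Pow(Add(-20, -2), 2) = Pow(-22, 2) = 484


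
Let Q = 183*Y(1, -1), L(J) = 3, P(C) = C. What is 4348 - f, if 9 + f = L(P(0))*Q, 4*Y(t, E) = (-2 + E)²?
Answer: 12487/4 ≈ 3121.8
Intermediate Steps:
Y(t, E) = (-2 + E)²/4
Q = 1647/4 (Q = 183*((-2 - 1)²/4) = 183*((¼)*(-3)²) = 183*((¼)*9) = 183*(9/4) = 1647/4 ≈ 411.75)
f = 4905/4 (f = -9 + 3*(1647/4) = -9 + 4941/4 = 4905/4 ≈ 1226.3)
4348 - f = 4348 - 1*4905/4 = 4348 - 4905/4 = 12487/4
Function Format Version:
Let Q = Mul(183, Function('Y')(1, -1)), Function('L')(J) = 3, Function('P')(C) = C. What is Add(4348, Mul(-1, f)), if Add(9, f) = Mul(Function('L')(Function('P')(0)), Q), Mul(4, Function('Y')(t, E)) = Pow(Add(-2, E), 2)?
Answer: Rational(12487, 4) ≈ 3121.8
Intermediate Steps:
Function('Y')(t, E) = Mul(Rational(1, 4), Pow(Add(-2, E), 2))
Q = Rational(1647, 4) (Q = Mul(183, Mul(Rational(1, 4), Pow(Add(-2, -1), 2))) = Mul(183, Mul(Rational(1, 4), Pow(-3, 2))) = Mul(183, Mul(Rational(1, 4), 9)) = Mul(183, Rational(9, 4)) = Rational(1647, 4) ≈ 411.75)
f = Rational(4905, 4) (f = Add(-9, Mul(3, Rational(1647, 4))) = Add(-9, Rational(4941, 4)) = Rational(4905, 4) ≈ 1226.3)
Add(4348, Mul(-1, f)) = Add(4348, Mul(-1, Rational(4905, 4))) = Add(4348, Rational(-4905, 4)) = Rational(12487, 4)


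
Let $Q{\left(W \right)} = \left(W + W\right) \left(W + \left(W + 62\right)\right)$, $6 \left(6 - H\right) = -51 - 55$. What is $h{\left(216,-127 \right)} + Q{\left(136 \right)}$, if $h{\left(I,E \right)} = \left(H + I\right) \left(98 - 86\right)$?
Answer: $93724$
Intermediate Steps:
$H = \frac{71}{3}$ ($H = 6 - \frac{-51 - 55}{6} = 6 - - \frac{53}{3} = 6 + \frac{53}{3} = \frac{71}{3} \approx 23.667$)
$Q{\left(W \right)} = 2 W \left(62 + 2 W\right)$ ($Q{\left(W \right)} = 2 W \left(W + \left(62 + W\right)\right) = 2 W \left(62 + 2 W\right)$)
$h{\left(I,E \right)} = 284 + 12 I$ ($h{\left(I,E \right)} = \left(\frac{71}{3} + I\right) \left(98 - 86\right) = \left(\frac{71}{3} + I\right) 12 = 284 + 12 I$)
$h{\left(216,-127 \right)} + Q{\left(136 \right)} = \left(284 + 12 \cdot 216\right) + 4 \cdot 136 \left(31 + 136\right) = \left(284 + 2592\right) + 4 \cdot 136 \cdot 167 = 2876 + 90848 = 93724$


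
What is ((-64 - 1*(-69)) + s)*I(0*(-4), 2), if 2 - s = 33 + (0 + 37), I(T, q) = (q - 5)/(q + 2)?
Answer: 189/4 ≈ 47.250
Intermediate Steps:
I(T, q) = (-5 + q)/(2 + q)
s = -68 (s = 2 - (33 + (0 + 37)) = 2 - (33 + 37) = 2 - 1*70 = 2 - 70 = -68)
((-64 - 1*(-69)) + s)*I(0*(-4), 2) = ((-64 - 1*(-69)) - 68)*((-5 + 2)/(2 + 2)) = ((-64 + 69) - 68)*(-3/4) = (5 - 68)*((¼)*(-3)) = -63*(-¾) = 189/4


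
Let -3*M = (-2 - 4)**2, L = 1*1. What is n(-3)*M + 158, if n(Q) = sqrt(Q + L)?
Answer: 158 - 12*I*sqrt(2) ≈ 158.0 - 16.971*I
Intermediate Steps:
L = 1
n(Q) = sqrt(1 + Q) (n(Q) = sqrt(Q + 1) = sqrt(1 + Q))
M = -12 (M = -(-2 - 4)**2/3 = -1/3*(-6)**2 = -1/3*36 = -12)
n(-3)*M + 158 = sqrt(1 - 3)*(-12) + 158 = sqrt(-2)*(-12) + 158 = (I*sqrt(2))*(-12) + 158 = -12*I*sqrt(2) + 158 = 158 - 12*I*sqrt(2)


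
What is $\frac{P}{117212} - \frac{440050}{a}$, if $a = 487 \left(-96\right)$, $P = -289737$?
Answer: $\frac{4754169547}{684986928} \approx 6.9405$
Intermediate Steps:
$a = -46752$
$\frac{P}{117212} - \frac{440050}{a} = - \frac{289737}{117212} - \frac{440050}{-46752} = \left(-289737\right) \frac{1}{117212} - - \frac{220025}{23376} = - \frac{289737}{117212} + \frac{220025}{23376} = \frac{4754169547}{684986928}$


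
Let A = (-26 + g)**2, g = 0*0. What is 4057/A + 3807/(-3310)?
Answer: 5427569/1118780 ≈ 4.8513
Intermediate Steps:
g = 0
A = 676 (A = (-26 + 0)**2 = (-26)**2 = 676)
4057/A + 3807/(-3310) = 4057/676 + 3807/(-3310) = 4057*(1/676) + 3807*(-1/3310) = 4057/676 - 3807/3310 = 5427569/1118780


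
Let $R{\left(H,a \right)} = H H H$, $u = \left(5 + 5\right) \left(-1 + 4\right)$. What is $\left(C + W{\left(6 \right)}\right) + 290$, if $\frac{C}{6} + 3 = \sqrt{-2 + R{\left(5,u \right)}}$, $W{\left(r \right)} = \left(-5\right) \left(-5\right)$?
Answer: $297 + 6 \sqrt{123} \approx 363.54$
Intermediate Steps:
$u = 30$ ($u = 10 \cdot 3 = 30$)
$R{\left(H,a \right)} = H^{3}$ ($R{\left(H,a \right)} = H^{2} H = H^{3}$)
$W{\left(r \right)} = 25$
$C = -18 + 6 \sqrt{123}$ ($C = -18 + 6 \sqrt{-2 + 5^{3}} = -18 + 6 \sqrt{-2 + 125} = -18 + 6 \sqrt{123} \approx 48.543$)
$\left(C + W{\left(6 \right)}\right) + 290 = \left(\left(-18 + 6 \sqrt{123}\right) + 25\right) + 290 = \left(7 + 6 \sqrt{123}\right) + 290 = 297 + 6 \sqrt{123}$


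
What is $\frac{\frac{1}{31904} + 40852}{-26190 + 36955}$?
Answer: $\frac{1303342209}{343446560} \approx 3.7949$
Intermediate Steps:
$\frac{\frac{1}{31904} + 40852}{-26190 + 36955} = \frac{\frac{1}{31904} + 40852}{10765} = \frac{1303342209}{31904} \cdot \frac{1}{10765} = \frac{1303342209}{343446560}$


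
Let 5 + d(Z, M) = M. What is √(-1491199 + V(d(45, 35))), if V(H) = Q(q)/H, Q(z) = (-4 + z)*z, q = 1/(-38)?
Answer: I*√215329135090/380 ≈ 1221.1*I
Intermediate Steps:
d(Z, M) = -5 + M
q = -1/38 ≈ -0.026316
Q(z) = z*(-4 + z)
V(H) = 153/(1444*H) (V(H) = (-(-4 - 1/38)/38)/H = (-1/38*(-153/38))/H = 153/(1444*H))
√(-1491199 + V(d(45, 35))) = √(-1491199 + 153/(1444*(-5 + 35))) = √(-1491199 + (153/1444)/30) = √(-1491199 + (153/1444)*(1/30)) = √(-1491199 + 51/14440) = √(-21532913509/14440) = I*√215329135090/380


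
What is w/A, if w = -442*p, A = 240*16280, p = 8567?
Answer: -1893307/1953600 ≈ -0.96914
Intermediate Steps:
A = 3907200
w = -3786614 (w = -442*8567 = -3786614)
w/A = -3786614/3907200 = -3786614*1/3907200 = -1893307/1953600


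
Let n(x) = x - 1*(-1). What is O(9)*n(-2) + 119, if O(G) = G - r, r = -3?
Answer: 107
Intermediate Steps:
O(G) = 3 + G (O(G) = G - 1*(-3) = G + 3 = 3 + G)
n(x) = 1 + x (n(x) = x + 1 = 1 + x)
O(9)*n(-2) + 119 = (3 + 9)*(1 - 2) + 119 = 12*(-1) + 119 = -12 + 119 = 107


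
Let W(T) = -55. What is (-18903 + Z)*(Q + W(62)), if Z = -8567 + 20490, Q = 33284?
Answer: -231938420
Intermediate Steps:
Z = 11923
(-18903 + Z)*(Q + W(62)) = (-18903 + 11923)*(33284 - 55) = -6980*33229 = -231938420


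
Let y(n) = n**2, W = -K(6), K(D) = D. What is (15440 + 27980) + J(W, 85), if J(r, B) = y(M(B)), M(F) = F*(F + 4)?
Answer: 57272645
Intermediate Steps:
W = -6 (W = -1*6 = -6)
M(F) = F*(4 + F)
J(r, B) = B**2*(4 + B)**2 (J(r, B) = (B*(4 + B))**2 = B**2*(4 + B)**2)
(15440 + 27980) + J(W, 85) = (15440 + 27980) + 85**2*(4 + 85)**2 = 43420 + 7225*89**2 = 43420 + 7225*7921 = 43420 + 57229225 = 57272645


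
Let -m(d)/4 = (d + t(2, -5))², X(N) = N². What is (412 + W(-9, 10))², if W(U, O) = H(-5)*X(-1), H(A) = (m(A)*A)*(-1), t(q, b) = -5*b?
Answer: 57577744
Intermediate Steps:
m(d) = -4*(25 + d)² (m(d) = -4*(d - 5*(-5))² = -4*(d + 25)² = -4*(25 + d)²)
H(A) = 4*A*(25 + A)² (H(A) = ((-4*(25 + A)²)*A)*(-1) = -4*A*(25 + A)²*(-1) = 4*A*(25 + A)²)
W(U, O) = -8000 (W(U, O) = (4*(-5)*(25 - 5)²)*(-1)² = (4*(-5)*20²)*1 = (4*(-5)*400)*1 = -8000*1 = -8000)
(412 + W(-9, 10))² = (412 - 8000)² = (-7588)² = 57577744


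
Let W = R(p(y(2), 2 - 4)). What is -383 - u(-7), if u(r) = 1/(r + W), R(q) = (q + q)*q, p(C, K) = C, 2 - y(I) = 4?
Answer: -384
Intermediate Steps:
y(I) = -2 (y(I) = 2 - 1*4 = 2 - 4 = -2)
R(q) = 2*q² (R(q) = (2*q)*q = 2*q²)
W = 8 (W = 2*(-2)² = 2*4 = 8)
u(r) = 1/(8 + r) (u(r) = 1/(r + 8) = 1/(8 + r))
-383 - u(-7) = -383 - 1/(8 - 7) = -383 - 1/1 = -383 - 1*1 = -383 - 1 = -384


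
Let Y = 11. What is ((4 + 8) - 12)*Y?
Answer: 0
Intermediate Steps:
((4 + 8) - 12)*Y = ((4 + 8) - 12)*11 = (12 - 12)*11 = 0*11 = 0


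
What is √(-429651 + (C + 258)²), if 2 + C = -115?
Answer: 3*I*√45530 ≈ 640.13*I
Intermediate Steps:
C = -117 (C = -2 - 115 = -117)
√(-429651 + (C + 258)²) = √(-429651 + (-117 + 258)²) = √(-429651 + 141²) = √(-429651 + 19881) = √(-409770) = 3*I*√45530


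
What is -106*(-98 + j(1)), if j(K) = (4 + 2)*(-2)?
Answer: 11660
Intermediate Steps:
j(K) = -12 (j(K) = 6*(-2) = -12)
-106*(-98 + j(1)) = -106*(-98 - 12) = -106*(-110) = 11660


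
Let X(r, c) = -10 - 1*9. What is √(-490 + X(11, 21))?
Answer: I*√509 ≈ 22.561*I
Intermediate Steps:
X(r, c) = -19 (X(r, c) = -10 - 9 = -19)
√(-490 + X(11, 21)) = √(-490 - 19) = √(-509) = I*√509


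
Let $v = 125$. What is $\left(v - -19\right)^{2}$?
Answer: $20736$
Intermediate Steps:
$\left(v - -19\right)^{2} = \left(125 - -19\right)^{2} = \left(125 + 19\right)^{2} = 144^{2} = 20736$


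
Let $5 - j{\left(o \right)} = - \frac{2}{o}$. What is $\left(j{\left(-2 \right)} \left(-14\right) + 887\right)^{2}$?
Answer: $690561$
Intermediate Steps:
$j{\left(o \right)} = 5 + \frac{2}{o}$ ($j{\left(o \right)} = 5 - - \frac{2}{o} = 5 + \frac{2}{o}$)
$\left(j{\left(-2 \right)} \left(-14\right) + 887\right)^{2} = \left(\left(5 + \frac{2}{-2}\right) \left(-14\right) + 887\right)^{2} = \left(\left(5 + 2 \left(- \frac{1}{2}\right)\right) \left(-14\right) + 887\right)^{2} = \left(\left(5 - 1\right) \left(-14\right) + 887\right)^{2} = \left(4 \left(-14\right) + 887\right)^{2} = \left(-56 + 887\right)^{2} = 831^{2} = 690561$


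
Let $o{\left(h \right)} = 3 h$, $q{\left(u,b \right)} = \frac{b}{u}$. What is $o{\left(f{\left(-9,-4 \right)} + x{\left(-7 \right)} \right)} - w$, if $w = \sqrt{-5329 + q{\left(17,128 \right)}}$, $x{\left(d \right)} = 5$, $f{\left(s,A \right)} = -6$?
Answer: $-3 - \frac{i \sqrt{1537905}}{17} \approx -3.0 - 72.948 i$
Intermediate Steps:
$w = \frac{i \sqrt{1537905}}{17}$ ($w = \sqrt{-5329 + \frac{128}{17}} = \sqrt{- \frac{90465}{17}} = \frac{i \sqrt{1537905}}{17} \approx 72.948 i$)
$o{\left(f{\left(-9,-4 \right)} + x{\left(-7 \right)} \right)} - w = 3 \left(-6 + 5\right) - \frac{i \sqrt{1537905}}{17} = 3 \left(-1\right) - \frac{i \sqrt{1537905}}{17} = -3 - \frac{i \sqrt{1537905}}{17}$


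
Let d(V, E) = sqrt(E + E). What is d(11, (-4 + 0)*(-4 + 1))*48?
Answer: 96*sqrt(6) ≈ 235.15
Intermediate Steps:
d(V, E) = sqrt(2)*sqrt(E) (d(V, E) = sqrt(2*E) = sqrt(2)*sqrt(E))
d(11, (-4 + 0)*(-4 + 1))*48 = (sqrt(2)*sqrt((-4 + 0)*(-4 + 1)))*48 = (sqrt(2)*sqrt(-4*(-3)))*48 = (sqrt(2)*sqrt(12))*48 = (sqrt(2)*(2*sqrt(3)))*48 = (2*sqrt(6))*48 = 96*sqrt(6)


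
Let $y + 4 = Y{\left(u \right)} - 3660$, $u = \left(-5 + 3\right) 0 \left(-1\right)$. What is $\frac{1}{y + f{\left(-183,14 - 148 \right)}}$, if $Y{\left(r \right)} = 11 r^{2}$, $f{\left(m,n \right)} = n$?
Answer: $- \frac{1}{3798} \approx -0.0002633$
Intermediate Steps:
$u = 0$ ($u = \left(-2\right) 0 \left(-1\right) = 0 \left(-1\right) = 0$)
$y = -3664$ ($y = -4 + \left(11 \cdot 0^{2} - 3660\right) = -4 + \left(11 \cdot 0 - 3660\right) = -4 + \left(0 - 3660\right) = -4 - 3660 = -3664$)
$\frac{1}{y + f{\left(-183,14 - 148 \right)}} = \frac{1}{-3664 + \left(14 - 148\right)} = \frac{1}{-3664 - 134} = \frac{1}{-3798} = - \frac{1}{3798}$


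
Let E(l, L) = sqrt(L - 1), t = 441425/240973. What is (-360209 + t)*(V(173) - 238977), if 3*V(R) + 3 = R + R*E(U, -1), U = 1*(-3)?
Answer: 20738333178994084/240973 - 5005478311412*I*sqrt(2)/240973 ≈ 8.6061e+10 - 2.9376e+7*I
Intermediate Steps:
t = 441425/240973 (t = 441425*(1/240973) = 441425/240973 ≈ 1.8318)
U = -3
E(l, L) = sqrt(-1 + L)
V(R) = -1 + R/3 + I*R*sqrt(2)/3 (V(R) = -1 + (R + R*sqrt(-1 - 1))/3 = -1 + (R + R*sqrt(-2))/3 = -1 + (R + R*(I*sqrt(2)))/3 = -1 + (R + I*R*sqrt(2))/3 = -1 + (R/3 + I*R*sqrt(2)/3) = -1 + R/3 + I*R*sqrt(2)/3)
(-360209 + t)*(V(173) - 238977) = (-360209 + 441425/240973)*((-1 + (1/3)*173 + (1/3)*I*173*sqrt(2)) - 238977) = -86800201932*((-1 + 173/3 + 173*I*sqrt(2)/3) - 238977)/240973 = -86800201932*((170/3 + 173*I*sqrt(2)/3) - 238977)/240973 = -86800201932*(-716761/3 + 173*I*sqrt(2)/3)/240973 = 20738333178994084/240973 - 5005478311412*I*sqrt(2)/240973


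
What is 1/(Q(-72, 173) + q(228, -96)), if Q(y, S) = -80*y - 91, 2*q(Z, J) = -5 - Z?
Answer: 2/11105 ≈ 0.00018010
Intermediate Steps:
q(Z, J) = -5/2 - Z/2 (q(Z, J) = (-5 - Z)/2 = -5/2 - Z/2)
Q(y, S) = -91 - 80*y
1/(Q(-72, 173) + q(228, -96)) = 1/((-91 - 80*(-72)) + (-5/2 - 1/2*228)) = 1/((-91 + 5760) + (-5/2 - 114)) = 1/(5669 - 233/2) = 1/(11105/2) = 2/11105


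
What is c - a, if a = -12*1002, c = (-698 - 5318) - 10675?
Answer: -4667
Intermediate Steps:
c = -16691 (c = -6016 - 10675 = -16691)
a = -12024
c - a = -16691 - 1*(-12024) = -16691 + 12024 = -4667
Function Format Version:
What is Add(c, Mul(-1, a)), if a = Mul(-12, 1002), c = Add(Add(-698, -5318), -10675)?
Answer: -4667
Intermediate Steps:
c = -16691 (c = Add(-6016, -10675) = -16691)
a = -12024
Add(c, Mul(-1, a)) = Add(-16691, Mul(-1, -12024)) = Add(-16691, 12024) = -4667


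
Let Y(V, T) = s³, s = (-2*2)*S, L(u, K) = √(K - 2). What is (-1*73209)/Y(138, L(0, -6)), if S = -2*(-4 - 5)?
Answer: 24403/124416 ≈ 0.19614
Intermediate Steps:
S = 18 (S = -2*(-9) = 18)
L(u, K) = √(-2 + K)
s = -72 (s = -2*2*18 = -4*18 = -72)
Y(V, T) = -373248 (Y(V, T) = (-72)³ = -373248)
(-1*73209)/Y(138, L(0, -6)) = -1*73209/(-373248) = -73209*(-1/373248) = 24403/124416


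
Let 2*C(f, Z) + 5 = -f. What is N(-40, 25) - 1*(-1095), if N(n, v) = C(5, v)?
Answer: 1090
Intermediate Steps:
C(f, Z) = -5/2 - f/2 (C(f, Z) = -5/2 + (-f)/2 = -5/2 - f/2)
N(n, v) = -5 (N(n, v) = -5/2 - 1/2*5 = -5/2 - 5/2 = -5)
N(-40, 25) - 1*(-1095) = -5 - 1*(-1095) = -5 + 1095 = 1090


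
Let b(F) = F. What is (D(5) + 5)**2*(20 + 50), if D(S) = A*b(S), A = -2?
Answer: 1750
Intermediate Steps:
D(S) = -2*S
(D(5) + 5)**2*(20 + 50) = (-2*5 + 5)**2*(20 + 50) = (-10 + 5)**2*70 = (-5)**2*70 = 25*70 = 1750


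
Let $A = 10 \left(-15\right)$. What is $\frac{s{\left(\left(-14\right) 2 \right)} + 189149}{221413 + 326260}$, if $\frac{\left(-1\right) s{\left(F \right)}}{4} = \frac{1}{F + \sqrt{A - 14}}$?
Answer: $\frac{44828341}{129798501} + \frac{2 i \sqrt{41}}{129798501} \approx 0.34537 + 9.8663 \cdot 10^{-8} i$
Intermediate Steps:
$A = -150$
$s{\left(F \right)} = - \frac{4}{F + 2 i \sqrt{41}}$ ($s{\left(F \right)} = - \frac{4}{F + \sqrt{-150 - 14}} = - \frac{4}{F + \sqrt{-164}} = - \frac{4}{F + 2 i \sqrt{41}}$)
$\frac{s{\left(\left(-14\right) 2 \right)} + 189149}{221413 + 326260} = \frac{- \frac{4}{\left(-14\right) 2 + 2 i \sqrt{41}} + 189149}{221413 + 326260} = \frac{- \frac{4}{-28 + 2 i \sqrt{41}} + 189149}{547673} = \left(189149 - \frac{4}{-28 + 2 i \sqrt{41}}\right) \frac{1}{547673} = \frac{189149}{547673} - \frac{4}{547673 \left(-28 + 2 i \sqrt{41}\right)}$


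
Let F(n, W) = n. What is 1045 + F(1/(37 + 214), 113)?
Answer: 262296/251 ≈ 1045.0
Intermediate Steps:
1045 + F(1/(37 + 214), 113) = 1045 + 1/(37 + 214) = 1045 + 1/251 = 262296/251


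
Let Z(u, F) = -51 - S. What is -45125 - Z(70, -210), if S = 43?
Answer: -45031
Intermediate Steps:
Z(u, F) = -94 (Z(u, F) = -51 - 1*43 = -51 - 43 = -94)
-45125 - Z(70, -210) = -45125 - 1*(-94) = -45125 + 94 = -45031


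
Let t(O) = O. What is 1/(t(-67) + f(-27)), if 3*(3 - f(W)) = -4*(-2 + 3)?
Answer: -3/188 ≈ -0.015957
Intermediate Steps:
f(W) = 13/3 (f(W) = 3 - (-4)*(-2 + 3)/3 = 3 - (-4)/3 = 3 - ⅓*(-4) = 3 + 4/3 = 13/3)
1/(t(-67) + f(-27)) = 1/(-67 + 13/3) = 1/(-188/3) = -3/188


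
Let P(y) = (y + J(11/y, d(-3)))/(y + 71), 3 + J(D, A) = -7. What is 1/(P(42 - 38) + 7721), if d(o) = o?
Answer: 25/193023 ≈ 0.00012952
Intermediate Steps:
J(D, A) = -10 (J(D, A) = -3 - 7 = -10)
P(y) = (-10 + y)/(71 + y) (P(y) = (y - 10)/(y + 71) = (-10 + y)/(71 + y))
1/(P(42 - 38) + 7721) = 1/((-10 + (42 - 38))/(71 + (42 - 38)) + 7721) = 1/((-10 + 4)/(71 + 4) + 7721) = 1/(-6/75 + 7721) = 1/((1/75)*(-6) + 7721) = 1/(-2/25 + 7721) = 1/(193023/25) = 25/193023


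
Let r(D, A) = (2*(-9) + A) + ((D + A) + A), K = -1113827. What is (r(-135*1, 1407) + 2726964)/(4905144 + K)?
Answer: 2731032/3791317 ≈ 0.72034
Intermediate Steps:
r(D, A) = -18 + D + 3*A (r(D, A) = (-18 + A) + ((A + D) + A) = (-18 + A) + (D + 2*A) = -18 + D + 3*A)
(r(-135*1, 1407) + 2726964)/(4905144 + K) = ((-18 - 135*1 + 3*1407) + 2726964)/(4905144 - 1113827) = ((-18 - 135 + 4221) + 2726964)/3791317 = (4068 + 2726964)*(1/3791317) = 2731032*(1/3791317) = 2731032/3791317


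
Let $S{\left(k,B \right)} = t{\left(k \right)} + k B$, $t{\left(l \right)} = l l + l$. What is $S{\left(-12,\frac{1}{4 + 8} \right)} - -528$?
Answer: $659$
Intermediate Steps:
$t{\left(l \right)} = l + l^{2}$ ($t{\left(l \right)} = l^{2} + l = l + l^{2}$)
$S{\left(k,B \right)} = B k + k \left(1 + k\right)$ ($S{\left(k,B \right)} = k \left(1 + k\right) + k B = k \left(1 + k\right) + B k = B k + k \left(1 + k\right)$)
$S{\left(-12,\frac{1}{4 + 8} \right)} - -528 = - 12 \left(1 + \frac{1}{4 + 8} - 12\right) - -528 = - 12 \left(1 + \frac{1}{12} - 12\right) + 528 = \left(-12\right) \left(- \frac{131}{12}\right) + 528 = 131 + 528 = 659$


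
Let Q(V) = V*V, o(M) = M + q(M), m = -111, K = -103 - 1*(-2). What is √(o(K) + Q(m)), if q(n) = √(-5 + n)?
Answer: √(12220 + I*√106) ≈ 110.54 + 0.0466*I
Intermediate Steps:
K = -101 (K = -103 + 2 = -101)
o(M) = M + √(-5 + M)
Q(V) = V²
√(o(K) + Q(m)) = √((-101 + √(-5 - 101)) + (-111)²) = √((-101 + √(-106)) + 12321) = √((-101 + I*√106) + 12321) = √(12220 + I*√106)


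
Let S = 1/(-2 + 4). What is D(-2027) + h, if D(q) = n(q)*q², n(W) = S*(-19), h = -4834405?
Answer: -87734661/2 ≈ -4.3867e+7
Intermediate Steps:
S = ½ (S = 1/2 = ½ ≈ 0.50000)
n(W) = -19/2 (n(W) = (½)*(-19) = -19/2)
D(q) = -19*q²/2
D(-2027) + h = -19/2*(-2027)² - 4834405 = -19/2*4108729 - 4834405 = -78065851/2 - 4834405 = -87734661/2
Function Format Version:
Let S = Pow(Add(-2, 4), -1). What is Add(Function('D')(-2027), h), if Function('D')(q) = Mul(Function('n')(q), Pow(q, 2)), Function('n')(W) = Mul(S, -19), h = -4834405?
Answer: Rational(-87734661, 2) ≈ -4.3867e+7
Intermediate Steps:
S = Rational(1, 2) (S = Pow(2, -1) = Rational(1, 2) ≈ 0.50000)
Function('n')(W) = Rational(-19, 2) (Function('n')(W) = Mul(Rational(1, 2), -19) = Rational(-19, 2))
Function('D')(q) = Mul(Rational(-19, 2), Pow(q, 2))
Add(Function('D')(-2027), h) = Add(Mul(Rational(-19, 2), Pow(-2027, 2)), -4834405) = Add(Mul(Rational(-19, 2), 4108729), -4834405) = Add(Rational(-78065851, 2), -4834405) = Rational(-87734661, 2)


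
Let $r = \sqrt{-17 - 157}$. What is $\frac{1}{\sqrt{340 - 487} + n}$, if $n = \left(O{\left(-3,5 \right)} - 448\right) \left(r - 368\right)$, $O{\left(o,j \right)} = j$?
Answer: $\frac{i}{- 7 \sqrt{3} + 443 \sqrt{174} + 163024 i} \approx 6.1262 \cdot 10^{-6} + 2.1914 \cdot 10^{-7} i$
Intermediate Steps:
$r = i \sqrt{174}$ ($r = \sqrt{-174} = i \sqrt{174} \approx 13.191 i$)
$n = 163024 - 443 i \sqrt{174}$ ($n = \left(5 - 448\right) \left(i \sqrt{174} - 368\right) = - 443 \left(-368 + i \sqrt{174}\right) = 163024 - 443 i \sqrt{174} \approx 1.6302 \cdot 10^{5} - 5843.6 i$)
$\frac{1}{\sqrt{340 - 487} + n} = \frac{1}{\sqrt{340 - 487} + \left(163024 - 443 i \sqrt{174}\right)} = \frac{1}{\sqrt{-147} + \left(163024 - 443 i \sqrt{174}\right)} = \frac{1}{7 i \sqrt{3} + \left(163024 - 443 i \sqrt{174}\right)} = \frac{1}{163024 - 443 i \sqrt{174} + 7 i \sqrt{3}}$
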